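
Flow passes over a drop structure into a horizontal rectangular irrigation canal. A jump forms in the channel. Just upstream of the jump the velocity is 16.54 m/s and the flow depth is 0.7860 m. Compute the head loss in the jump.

Fr₁ = V₁/√(g·y₁) = 16.54/√(9.81×0.7860) = 5.956.
By Bélanger, y₂/y₁ = ½[√(1 + 8Fr₁²) − 1] = ½[√284.84 − 1] = 7.939.
y₂ = 7.939 × 0.7860 = 6.240 m.
Head loss: ΔE = (y₂ − y₁)³/(4y₁y₂) = (6.240 − 0.7860)³/(4×0.7860×6.240) = 162.2/19.62 = 8.269 m.

ΔE = 8.269 m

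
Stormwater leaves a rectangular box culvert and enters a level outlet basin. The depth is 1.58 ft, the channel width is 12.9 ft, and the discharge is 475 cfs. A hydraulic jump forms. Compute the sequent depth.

y₂ = 6.55 ft

q = Q/b = 475/12.9 = 36.8 ft²/s; V₁ = q/y₁ = 23.3 ft/s. Fr₁ = V₁/√(g·y₁) = 3.27.
From the momentum equation for a rectangular channel, y₂/y₁ = ½[√(1 + 8Fr₁²) − 1] = ½[√86.40 − 1] = 4.15.
y₂ = 4.15 × 1.58 = 6.55 ft.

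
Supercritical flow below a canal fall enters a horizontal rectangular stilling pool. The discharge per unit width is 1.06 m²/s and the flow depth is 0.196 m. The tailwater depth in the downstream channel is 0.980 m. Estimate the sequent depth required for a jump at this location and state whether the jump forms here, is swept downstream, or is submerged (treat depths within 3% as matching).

V₁ = q/y₁ = 1.06/0.196 = 5.41 m/s. Fr₁ = V₁/√(g·y₁) = 5.41/√(9.81×0.196) = 3.90.
Sequent-depth ratio: y₂/y₁ = ½[√(1 + 8Fr₁²) − 1] = ½[√122.7 − 1] = 5.04.
y₂ = 5.04 × 0.196 = 0.988 m.
Tailwater y_tw = 0.980 m: y_tw ≈ y₂, so the jump forms here.

y₂ = 0.988 m; the jump forms here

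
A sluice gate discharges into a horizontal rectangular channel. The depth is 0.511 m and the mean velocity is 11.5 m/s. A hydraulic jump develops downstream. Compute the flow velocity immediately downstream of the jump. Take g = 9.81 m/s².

V₂ = 1.70 m/s

Fr₁ = V₁/√(g·y₁) = 11.5/√(9.81×0.511) = 5.14.
Conjugate-depth relation: y₂/y₁ = ½[√(1 + 8Fr₁²) − 1] = ½[√212.1 − 1] = 6.78.
y₂ = 6.78 × 0.511 = 3.47 m.
q = V₁·y₁ = 11.5 × 0.511 = 5.88 m²/s.
V₂ = q/y₂ = 5.88/3.47 = 1.70 m/s.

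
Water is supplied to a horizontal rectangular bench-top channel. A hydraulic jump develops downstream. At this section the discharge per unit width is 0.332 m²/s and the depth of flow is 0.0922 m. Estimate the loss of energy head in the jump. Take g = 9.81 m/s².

V₁ = q/y₁ = 0.332/0.0922 = 3.60 m/s. Fr₁ = V₁/√(g·y₁) = 3.60/√(9.81×0.0922) = 3.79.
By Bélanger, y₂/y₁ = ½[√(1 + 8Fr₁²) − 1] = ½[√115.7 − 1] = 4.88.
y₂ = 4.88 × 0.0922 = 0.450 m.
V₂ = q/y₂ = 0.332/0.450 = 0.738 m/s. E₁ = y₁ + V₁²/2g = 0.753 m; E₂ = y₂ + V₂²/2g = 0.478 m. ΔE = E₁ − E₂ = 0.276 m.

ΔE = 0.276 m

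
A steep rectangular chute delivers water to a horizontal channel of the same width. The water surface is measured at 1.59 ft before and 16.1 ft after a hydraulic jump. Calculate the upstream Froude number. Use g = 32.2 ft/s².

Fr₁ = 7.51

For a rectangular channel the momentum equation gives q² = ½·g·y₁·y₂·(y₁ + y₂) = ½×32.2×1.59×16.1×17.7 = 7291.
q = √7291 = 85.4 ft²/s.
V₁ = q/y₁ = 53.7 ft/s; Fr₁ = V₁/√(g·y₁) = 7.51.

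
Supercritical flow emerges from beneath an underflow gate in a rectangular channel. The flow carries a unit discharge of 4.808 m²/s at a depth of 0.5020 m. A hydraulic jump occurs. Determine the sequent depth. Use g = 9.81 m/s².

y₂ = 2.823 m

V₁ = q/y₁ = 4.808/0.5020 = 9.578 m/s. Fr₁ = V₁/√(g·y₁) = 9.578/√(9.81×0.5020) = 4.316.
From the momentum equation for a rectangular channel, y₂/y₁ = ½[√(1 + 8Fr₁²) − 1] = ½[√150.02 − 1] = 5.624.
y₂ = 5.624 × 0.5020 = 2.823 m.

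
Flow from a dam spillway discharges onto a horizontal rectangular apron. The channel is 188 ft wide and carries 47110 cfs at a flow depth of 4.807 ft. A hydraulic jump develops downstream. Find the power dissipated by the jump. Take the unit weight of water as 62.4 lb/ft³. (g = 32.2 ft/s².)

P = 103685 hp

q = Q/b = 47110/188 = 250.6 ft²/s; V₁ = q/y₁ = 52.13 ft/s. Fr₁ = V₁/√(g·y₁) = 4.190.
Sequent-depth ratio: y₂/y₁ = ½[√(1 + 8Fr₁²) − 1] = ½[√141.45 − 1] = 5.447.
y₂ = 5.447 × 4.807 = 26.18 ft.
V₂ = q/y₂ = 250.6/26.18 = 9.571 ft/s. E₁ = y₁ + V₁²/2g = 47.00 ft; E₂ = y₂ + V₂²/2g = 27.60 ft. ΔE = E₁ − E₂ = 19.40 ft.
P = γ·Q·ΔE/550 = 62.4 × 47110 × 19.40 / 550 = 103685 hp.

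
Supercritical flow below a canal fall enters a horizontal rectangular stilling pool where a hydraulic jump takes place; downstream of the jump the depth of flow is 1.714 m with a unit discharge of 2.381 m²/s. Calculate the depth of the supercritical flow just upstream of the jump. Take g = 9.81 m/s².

V₂ = q/y₂ = 2.381/1.714 = 1.389 m/s; Fr₂ = V₂/√(g·y₂) = 0.3388.
Applying the sequent-depth relation in reverse, y₁/y₂ = ½[√(1 + 8Fr₂²) − 1] = ½[√1.9181 − 1] = 0.1925.
y₁ = 0.1925 × 1.714 = 0.3299 m.

y₁ = 0.3299 m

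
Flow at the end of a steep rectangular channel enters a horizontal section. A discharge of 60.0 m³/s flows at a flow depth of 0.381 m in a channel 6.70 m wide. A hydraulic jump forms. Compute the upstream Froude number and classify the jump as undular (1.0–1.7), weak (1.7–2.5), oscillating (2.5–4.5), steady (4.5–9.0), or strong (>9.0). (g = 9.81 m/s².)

Fr₁ = 12.2; strong jump

q = Q/b = 60.0/6.70 = 8.96 m²/s; V₁ = q/y₁ = 23.5 m/s. Fr₁ = V₁/√(g·y₁) = 12.2.
Fr₁ = 12.2 lies in the strong range.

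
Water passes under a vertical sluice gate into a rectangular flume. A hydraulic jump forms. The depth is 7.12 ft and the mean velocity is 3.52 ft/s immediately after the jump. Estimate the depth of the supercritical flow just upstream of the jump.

y₁ = 0.701 ft

Fr₂ = V₂/√(g·y₂) = 3.52/√(32.2×7.12) = 0.232.
The Bélanger relation is symmetric: y₁/y₂ = ½[√(1 + 8Fr₂²) − 1] = ½[√1.432 − 1] = 0.0984.
y₁ = 0.0984 × 7.12 = 0.701 ft.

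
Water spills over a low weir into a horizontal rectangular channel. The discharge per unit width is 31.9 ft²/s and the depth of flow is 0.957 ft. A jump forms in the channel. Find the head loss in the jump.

V₁ = q/y₁ = 31.9/0.957 = 33.3 ft/s. Fr₁ = V₁/√(g·y₁) = 33.3/√(32.2×0.957) = 6.00.
From the momentum equation for a rectangular channel, y₂/y₁ = ½[√(1 + 8Fr₁²) − 1] = ½[√289.5 − 1] = 8.01.
y₂ = 8.01 × 0.957 = 7.66 ft.
V₂ = q/y₂ = 31.9/7.66 = 4.16 ft/s. E₁ = y₁ + V₁²/2g = 18.2 ft; E₂ = y₂ + V₂²/2g = 7.93 ft. ΔE = E₁ − E₂ = 10.3 ft.

ΔE = 10.3 ft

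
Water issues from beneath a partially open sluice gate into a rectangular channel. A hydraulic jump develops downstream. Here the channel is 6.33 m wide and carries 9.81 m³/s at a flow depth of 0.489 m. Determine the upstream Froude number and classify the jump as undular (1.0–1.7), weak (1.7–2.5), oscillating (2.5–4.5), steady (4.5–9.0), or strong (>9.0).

Fr₁ = 1.45; undular jump

q = Q/b = 9.81/6.33 = 1.55 m²/s; V₁ = q/y₁ = 3.17 m/s. Fr₁ = V₁/√(g·y₁) = 1.45.
Fr₁ = 1.45 lies in the undular range.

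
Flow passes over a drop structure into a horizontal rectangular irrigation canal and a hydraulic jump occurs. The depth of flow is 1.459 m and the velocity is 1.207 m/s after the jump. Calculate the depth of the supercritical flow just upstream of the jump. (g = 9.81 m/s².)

Fr₂ = V₂/√(g·y₂) = 1.207/√(9.81×1.459) = 0.3190.
The Bélanger relation is symmetric: y₁/y₂ = ½[√(1 + 8Fr₂²) − 1] = ½[√1.8143 − 1] = 0.1735.
y₁ = 0.1735 × 1.459 = 0.2531 m.

y₁ = 0.2531 m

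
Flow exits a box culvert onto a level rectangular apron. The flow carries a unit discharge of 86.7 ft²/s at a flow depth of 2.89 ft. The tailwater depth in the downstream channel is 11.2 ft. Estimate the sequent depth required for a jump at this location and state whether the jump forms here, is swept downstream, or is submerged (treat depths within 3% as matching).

V₁ = q/y₁ = 86.7/2.89 = 30.0 ft/s. Fr₁ = V₁/√(g·y₁) = 30.0/√(32.2×2.89) = 3.11.
Conjugate-depth relation: y₂/y₁ = ½[√(1 + 8Fr₁²) − 1] = ½[√78.37 − 1] = 3.93.
y₂ = 3.93 × 2.89 = 11.3 ft.
Tailwater y_tw = 11.2 ft: y_tw ≈ y₂, so the jump forms here.

y₂ = 11.3 ft; the jump forms here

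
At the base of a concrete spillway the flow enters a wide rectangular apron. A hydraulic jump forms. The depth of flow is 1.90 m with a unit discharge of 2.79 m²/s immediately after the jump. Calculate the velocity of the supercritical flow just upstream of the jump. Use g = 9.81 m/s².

V₁ = 7.58 m/s

V₂ = q/y₂ = 2.79/1.90 = 1.47 m/s; Fr₂ = V₂/√(g·y₂) = 0.340.
Applying the sequent-depth relation in reverse, y₁/y₂ = ½[√(1 + 8Fr₂²) − 1] = ½[√1.925 − 1] = 0.194.
y₁ = 0.194 × 1.90 = 0.368 m.
V₁ = q/y₁ = 2.79/0.368 = 7.58 m/s.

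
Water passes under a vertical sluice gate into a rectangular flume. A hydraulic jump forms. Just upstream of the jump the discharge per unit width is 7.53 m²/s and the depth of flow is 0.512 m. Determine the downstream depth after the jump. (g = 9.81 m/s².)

V₁ = q/y₁ = 7.53/0.512 = 14.7 m/s. Fr₁ = V₁/√(g·y₁) = 14.7/√(9.81×0.512) = 6.56.
Conjugate-depth relation: y₂/y₁ = ½[√(1 + 8Fr₁²) − 1] = ½[√345.5 − 1] = 8.79.
y₂ = 8.79 × 0.512 = 4.50 m.

y₂ = 4.50 m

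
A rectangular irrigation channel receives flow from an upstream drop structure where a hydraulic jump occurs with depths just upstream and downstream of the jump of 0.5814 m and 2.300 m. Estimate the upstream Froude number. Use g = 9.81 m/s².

Fr₁ = 3.131

For a rectangular channel the momentum equation gives q² = ½·g·y₁·y₂·(y₁ + y₂) = ½×9.81×0.5814×2.300×2.881 = 18.90.
q = √18.90 = 4.347 m²/s.
V₁ = q/y₁ = 7.477 m/s; Fr₁ = V₁/√(g·y₁) = 3.131.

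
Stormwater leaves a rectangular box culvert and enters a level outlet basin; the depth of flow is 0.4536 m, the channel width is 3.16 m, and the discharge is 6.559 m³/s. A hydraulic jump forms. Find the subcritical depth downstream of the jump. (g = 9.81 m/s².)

q = Q/b = 6.559/3.16 = 2.076 m²/s; V₁ = q/y₁ = 4.576 m/s. Fr₁ = V₁/√(g·y₁) = 2.169.
By Bélanger, y₂/y₁ = ½[√(1 + 8Fr₁²) − 1] = ½[√38.645 − 1] = 2.608.
y₂ = 2.608 × 0.4536 = 1.183 m.

y₂ = 1.183 m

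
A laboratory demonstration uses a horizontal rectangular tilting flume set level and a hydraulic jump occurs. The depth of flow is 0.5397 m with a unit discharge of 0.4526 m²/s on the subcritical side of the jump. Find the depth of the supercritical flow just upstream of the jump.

V₂ = q/y₂ = 0.4526/0.5397 = 0.8386 m/s; Fr₂ = V₂/√(g·y₂) = 0.3645.
From the momentum equation (using Fr₂), y₁/y₂ = ½[√(1 + 8Fr₂²) − 1] = ½[√2.0627 − 1] = 0.2181.
y₁ = 0.2181 × 0.5397 = 0.1177 m.

y₁ = 0.1177 m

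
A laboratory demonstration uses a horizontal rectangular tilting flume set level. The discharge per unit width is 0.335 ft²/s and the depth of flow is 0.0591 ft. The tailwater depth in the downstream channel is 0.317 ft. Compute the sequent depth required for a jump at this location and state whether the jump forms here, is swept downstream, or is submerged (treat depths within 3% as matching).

V₁ = q/y₁ = 0.335/0.0591 = 5.67 ft/s. Fr₁ = V₁/√(g·y₁) = 5.67/√(32.2×0.0591) = 4.11.
Conjugate-depth relation: y₂/y₁ = ½[√(1 + 8Fr₁²) − 1] = ½[√136.1 − 1] = 5.33.
y₂ = 5.33 × 0.0591 = 0.315 ft.
Tailwater y_tw = 0.317 ft: y_tw ≈ y₂, so the jump forms here.

y₂ = 0.315 ft; the jump forms here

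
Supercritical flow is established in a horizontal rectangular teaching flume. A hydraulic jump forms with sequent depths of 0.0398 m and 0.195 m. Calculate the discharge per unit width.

q = 0.0945 m²/s

For a rectangular channel the momentum equation gives q² = ½·g·y₁·y₂·(y₁ + y₂) = ½×9.81×0.0398×0.195×0.235 = 0.00894.
q = √0.00894 = 0.0945 m²/s.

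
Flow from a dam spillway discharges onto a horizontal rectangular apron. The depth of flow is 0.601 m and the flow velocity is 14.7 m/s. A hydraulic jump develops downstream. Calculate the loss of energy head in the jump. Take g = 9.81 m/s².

Fr₁ = V₁/√(g·y₁) = 14.7/√(9.81×0.601) = 6.05.
By Bélanger, y₂/y₁ = ½[√(1 + 8Fr₁²) − 1] = ½[√294.2 − 1] = 8.08.
y₂ = 8.08 × 0.601 = 4.85 m.
Head loss: ΔE = (y₂ − y₁)³/(4y₁y₂) = (4.85 − 0.601)³/(4×0.601×4.85) = 76.9/11.7 = 6.59 m.

ΔE = 6.59 m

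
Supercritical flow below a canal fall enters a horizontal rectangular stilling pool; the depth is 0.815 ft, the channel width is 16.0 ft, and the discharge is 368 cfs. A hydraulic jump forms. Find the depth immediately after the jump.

y₂ = 5.96 ft

q = Q/b = 368/16.0 = 23.0 ft²/s; V₁ = q/y₁ = 28.2 ft/s. Fr₁ = V₁/√(g·y₁) = 5.51.
From the momentum equation for a rectangular channel, y₂/y₁ = ½[√(1 + 8Fr₁²) − 1] = ½[√243.8 − 1] = 7.31.
y₂ = 7.31 × 0.815 = 5.96 ft.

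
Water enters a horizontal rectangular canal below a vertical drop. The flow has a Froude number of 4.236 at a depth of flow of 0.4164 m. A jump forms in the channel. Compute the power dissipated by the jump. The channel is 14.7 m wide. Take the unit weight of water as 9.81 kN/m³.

P = 891.6 kW

Fr₁ = 4.236 (given).
Bélanger equation: y₂/y₁ = ½[√(1 + 8Fr₁²) − 1] = ½[√144.55 − 1] = 5.511.
y₂ = 5.511 × 0.4164 = 2.295 m.
Head loss: ΔE = (y₂ − y₁)³/(4y₁y₂) = (2.295 − 0.4164)³/(4×0.4164×2.295) = 6.629/3.822 = 1.734 m.
V₁ = Fr₁·√(g·y₁) = 4.236×√(9.81×0.4164) = 8.561 m/s; q = V₁·y₁ = 3.565 m²/s. Q = q·b = 3.565 × 14.7 = 52.41 m³/s. P = γ·Q·ΔE = 9.81 × 52.41 × 1.734 = 891.6 kW.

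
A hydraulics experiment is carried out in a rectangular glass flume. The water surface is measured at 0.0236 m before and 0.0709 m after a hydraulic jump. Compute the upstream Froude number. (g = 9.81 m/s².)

Fr₁ = 2.45

For a rectangular channel the momentum equation gives q² = ½·g·y₁·y₂·(y₁ + y₂) = ½×9.81×0.0236×0.0709×0.0945 = 0.000776.
q = √0.000776 = 0.0278 m²/s.
V₁ = q/y₁ = 1.18 m/s; Fr₁ = V₁/√(g·y₁) = 2.45.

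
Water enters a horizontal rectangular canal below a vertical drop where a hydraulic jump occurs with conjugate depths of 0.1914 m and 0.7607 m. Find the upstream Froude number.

For a rectangular channel the momentum equation gives q² = ½·g·y₁·y₂·(y₁ + y₂) = ½×9.81×0.1914×0.7607×0.9521 = 0.6799.
q = √0.6799 = 0.8246 m²/s.
V₁ = q/y₁ = 4.308 m/s; Fr₁ = V₁/√(g·y₁) = 3.144.

Fr₁ = 3.144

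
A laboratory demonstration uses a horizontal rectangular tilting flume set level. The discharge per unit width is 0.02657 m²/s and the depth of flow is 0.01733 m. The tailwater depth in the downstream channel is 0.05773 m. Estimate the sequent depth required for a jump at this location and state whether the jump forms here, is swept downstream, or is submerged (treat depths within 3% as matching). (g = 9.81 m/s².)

y₂ = 0.08288 m; the jump is swept downstream

V₁ = q/y₁ = 0.02657/0.01733 = 1.533 m/s. Fr₁ = V₁/√(g·y₁) = 1.533/√(9.81×0.01733) = 3.718.
Sequent-depth ratio: y₂/y₁ = ½[√(1 + 8Fr₁²) − 1] = ½[√111.61 − 1] = 4.782.
y₂ = 4.782 × 0.01733 = 0.08288 m.
Tailwater y_tw = 0.05773 m: y_tw < y₂, so the jump is swept downstream.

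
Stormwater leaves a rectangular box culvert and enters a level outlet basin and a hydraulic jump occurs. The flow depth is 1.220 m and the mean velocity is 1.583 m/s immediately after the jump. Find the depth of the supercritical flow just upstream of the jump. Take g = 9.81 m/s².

Fr₂ = V₂/√(g·y₂) = 1.583/√(9.81×1.220) = 0.4576.
Applying the sequent-depth relation in reverse, y₁/y₂ = ½[√(1 + 8Fr₂²) − 1] = ½[√2.6750 − 1] = 0.3178.
y₁ = 0.3178 × 1.220 = 0.3877 m.

y₁ = 0.3877 m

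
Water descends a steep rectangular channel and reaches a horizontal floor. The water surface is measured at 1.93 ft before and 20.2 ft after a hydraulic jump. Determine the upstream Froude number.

For a rectangular channel the momentum equation gives q² = ½·g·y₁·y₂·(y₁ + y₂) = ½×32.2×1.93×20.2×22.1 = 13890.
q = √13890 = 118 ft²/s.
V₁ = q/y₁ = 61.1 ft/s; Fr₁ = V₁/√(g·y₁) = 7.75.

Fr₁ = 7.75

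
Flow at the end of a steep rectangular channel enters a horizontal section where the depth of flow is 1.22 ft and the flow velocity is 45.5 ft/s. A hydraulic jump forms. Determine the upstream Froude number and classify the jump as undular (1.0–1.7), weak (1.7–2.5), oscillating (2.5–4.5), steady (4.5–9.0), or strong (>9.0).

Fr₁ = 7.26; steady jump

Fr₁ = V₁/√(g·y₁) = 45.5/√(32.2×1.22) = 7.26.
Fr₁ = 7.26 lies in the steady range.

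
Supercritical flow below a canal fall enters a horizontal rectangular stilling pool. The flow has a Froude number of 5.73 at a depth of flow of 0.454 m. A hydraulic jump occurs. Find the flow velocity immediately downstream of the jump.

V₂ = 1.59 m/s

Fr₁ = 5.73 (given).
From the momentum equation for a rectangular channel, y₂/y₁ = ½[√(1 + 8Fr₁²) − 1] = ½[√263.7 − 1] = 7.62.
y₂ = 7.62 × 0.454 = 3.46 m.
V₁ = Fr₁·√(g·y₁) = 5.73×√(9.81×0.454) = 12.1 m/s; q = V₁·y₁ = 5.49 m²/s.
V₂ = q/y₂ = 5.49/3.46 = 1.59 m/s.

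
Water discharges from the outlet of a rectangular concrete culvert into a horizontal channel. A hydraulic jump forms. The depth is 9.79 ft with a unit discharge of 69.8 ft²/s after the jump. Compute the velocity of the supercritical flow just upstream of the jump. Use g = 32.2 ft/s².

V₂ = q/y₂ = 69.8/9.79 = 7.13 ft/s; Fr₂ = V₂/√(g·y₂) = 0.402.
Applying the sequent-depth relation in reverse, y₁/y₂ = ½[√(1 + 8Fr₂²) − 1] = ½[√2.290 − 1] = 0.257.
y₁ = 0.257 × 9.79 = 2.51 ft.
V₁ = q/y₁ = 69.8/2.51 = 27.8 ft/s.

V₁ = 27.8 ft/s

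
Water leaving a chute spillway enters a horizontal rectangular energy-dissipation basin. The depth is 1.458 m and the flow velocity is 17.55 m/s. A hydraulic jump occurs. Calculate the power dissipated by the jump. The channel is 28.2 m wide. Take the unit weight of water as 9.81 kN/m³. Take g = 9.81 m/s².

P = 55673 kW

Fr₁ = V₁/√(g·y₁) = 17.55/√(9.81×1.458) = 4.640.
Bélanger equation: y₂/y₁ = ½[√(1 + 8Fr₁²) − 1] = ½[√173.27 − 1] = 6.082.
y₂ = 6.082 × 1.458 = 8.867 m.
q = V₁·y₁ = 17.55 × 1.458 = 25.59 m²/s. V₂ = q/y₂ = 25.59/8.867 = 2.886 m/s. E₁ = y₁ + V₁²/2g = 17.16 m; E₂ = y₂ + V₂²/2g = 9.291 m. ΔE = E₁ − E₂ = 7.865 m.
Q = q·b = 25.59 × 28.2 = 721.6 m³/s. P = γ·Q·ΔE = 9.81 × 721.6 × 7.865 = 55673 kW.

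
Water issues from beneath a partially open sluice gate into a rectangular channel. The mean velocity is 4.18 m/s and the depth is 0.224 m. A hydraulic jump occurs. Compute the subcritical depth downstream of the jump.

Fr₁ = V₁/√(g·y₁) = 4.18/√(9.81×0.224) = 2.82.
Conjugate-depth relation: y₂/y₁ = ½[√(1 + 8Fr₁²) − 1] = ½[√64.61 − 1] = 3.52.
y₂ = 3.52 × 0.224 = 0.788 m.

y₂ = 0.788 m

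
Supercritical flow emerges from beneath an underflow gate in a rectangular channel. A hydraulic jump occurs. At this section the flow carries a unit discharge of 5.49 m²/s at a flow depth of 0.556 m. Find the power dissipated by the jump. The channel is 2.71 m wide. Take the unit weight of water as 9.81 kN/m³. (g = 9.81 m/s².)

V₁ = q/y₁ = 5.49/0.556 = 9.87 m/s. Fr₁ = V₁/√(g·y₁) = 9.87/√(9.81×0.556) = 4.23.
Bélanger equation: y₂/y₁ = ½[√(1 + 8Fr₁²) − 1] = ½[√144.0 − 1] = 5.50.
y₂ = 5.50 × 0.556 = 3.06 m.
Head loss: ΔE = (y₂ − y₁)³/(4y₁y₂) = (3.06 − 0.556)³/(4×0.556×3.06) = 15.7/6.80 = 2.30 m.
Q = q·b = 5.49 × 2.71 = 14.9 m³/s. P = γ·Q·ΔE = 9.81 × 14.9 × 2.30 = 336 kW.

P = 336 kW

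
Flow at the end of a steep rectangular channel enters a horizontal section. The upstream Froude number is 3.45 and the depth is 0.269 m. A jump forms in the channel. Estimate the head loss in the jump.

Fr₁ = 3.45 (given).
Conjugate-depth relation: y₂/y₁ = ½[√(1 + 8Fr₁²) − 1] = ½[√96.22 − 1] = 4.40.
y₂ = 4.40 × 0.269 = 1.18 m.
Head loss: ΔE = (y₂ − y₁)³/(4y₁y₂) = (1.18 − 0.269)³/(4×0.269×1.18) = 0.768/1.27 = 0.603 m.

ΔE = 0.603 m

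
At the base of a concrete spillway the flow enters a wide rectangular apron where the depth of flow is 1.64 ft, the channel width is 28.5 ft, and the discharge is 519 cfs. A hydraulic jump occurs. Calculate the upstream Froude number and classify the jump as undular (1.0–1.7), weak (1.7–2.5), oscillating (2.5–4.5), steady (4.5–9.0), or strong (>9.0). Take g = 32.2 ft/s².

q = Q/b = 519/28.5 = 18.2 ft²/s; V₁ = q/y₁ = 11.1 ft/s. Fr₁ = V₁/√(g·y₁) = 1.53.
Fr₁ = 1.53 lies in the undular range.

Fr₁ = 1.53; undular jump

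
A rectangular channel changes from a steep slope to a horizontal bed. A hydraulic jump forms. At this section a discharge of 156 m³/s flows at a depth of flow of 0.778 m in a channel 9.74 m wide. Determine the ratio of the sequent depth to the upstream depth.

y₂/y₁ = 10.1

q = Q/b = 156/9.74 = 16.0 m²/s; V₁ = q/y₁ = 20.6 m/s. Fr₁ = V₁/√(g·y₁) = 7.45.
Conjugate-depth relation: y₂/y₁ = ½[√(1 + 8Fr₁²) − 1] = ½[√445.2 − 1] = 10.1.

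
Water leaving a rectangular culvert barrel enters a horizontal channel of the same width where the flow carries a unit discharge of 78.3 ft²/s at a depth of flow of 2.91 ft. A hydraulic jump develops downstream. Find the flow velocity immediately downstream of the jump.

V₁ = q/y₁ = 78.3/2.91 = 26.9 ft/s. Fr₁ = V₁/√(g·y₁) = 26.9/√(32.2×2.91) = 2.78.
By Bélanger, y₂/y₁ = ½[√(1 + 8Fr₁²) − 1] = ½[√62.81 − 1] = 3.46.
y₂ = 3.46 × 2.91 = 10.1 ft.
V₂ = q/y₂ = 78.3/10.1 = 7.77 ft/s.

V₂ = 7.77 ft/s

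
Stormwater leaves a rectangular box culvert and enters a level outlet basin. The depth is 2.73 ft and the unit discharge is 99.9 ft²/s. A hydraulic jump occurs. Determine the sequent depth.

V₁ = q/y₁ = 99.9/2.73 = 36.6 ft/s. Fr₁ = V₁/√(g·y₁) = 36.6/√(32.2×2.73) = 3.90.
By Bélanger, y₂/y₁ = ½[√(1 + 8Fr₁²) − 1] = ½[√122.9 − 1] = 5.04.
y₂ = 5.04 × 2.73 = 13.8 ft.

y₂ = 13.8 ft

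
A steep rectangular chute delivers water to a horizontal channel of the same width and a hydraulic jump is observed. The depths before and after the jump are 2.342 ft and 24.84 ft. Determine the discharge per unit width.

q = 159.6 ft²/s

For a rectangular channel the momentum equation gives q² = ½·g·y₁·y₂·(y₁ + y₂) = ½×32.2×2.342×24.84×27.18 = 25459.
q = √25459 = 159.6 ft²/s.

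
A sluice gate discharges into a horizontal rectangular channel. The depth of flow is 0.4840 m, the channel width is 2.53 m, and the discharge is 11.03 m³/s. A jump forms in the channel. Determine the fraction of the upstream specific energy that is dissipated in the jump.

ΔE/E₁ = 0.407 (40.7%)

q = Q/b = 11.03/2.53 = 4.360 m²/s; V₁ = q/y₁ = 9.008 m/s. Fr₁ = V₁/√(g·y₁) = 4.134.
Conjugate-depth relation: y₂/y₁ = ½[√(1 + 8Fr₁²) − 1] = ½[√137.71 − 1] = 5.367.
y₂ = 5.367 × 0.4840 = 2.598 m.
E₁ = y₁ + V₁²/2g = 4.619 m. ΔE = (y₂ − y₁)³/(4y₁y₂) = 1.878 m. ΔE/E₁ = 1.878/4.619 = 0.407.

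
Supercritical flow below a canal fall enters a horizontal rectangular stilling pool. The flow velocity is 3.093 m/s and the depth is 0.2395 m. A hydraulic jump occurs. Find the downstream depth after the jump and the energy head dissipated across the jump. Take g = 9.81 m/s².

Fr₁ = V₁/√(g·y₁) = 3.093/√(9.81×0.2395) = 2.018.
By Bélanger, y₂/y₁ = ½[√(1 + 8Fr₁²) − 1] = ½[√33.574 − 1] = 2.397.
y₂ = 2.397 × 0.2395 = 0.5741 m.
q = V₁·y₁ = 3.093 × 0.2395 = 0.7408 m²/s. V₂ = q/y₂ = 0.7408/0.5741 = 1.290 m/s. E₁ = y₁ + V₁²/2g = 0.7271 m; E₂ = y₂ + V₂²/2g = 0.6590 m. ΔE = E₁ − E₂ = 0.06812 m.

y₂ = 0.5741 m; ΔE = 0.06812 m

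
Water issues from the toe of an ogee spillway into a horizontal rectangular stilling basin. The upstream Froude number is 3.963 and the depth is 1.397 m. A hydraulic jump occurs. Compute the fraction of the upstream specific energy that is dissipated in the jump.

Fr₁ = 3.963 (given).
Bélanger equation: y₂/y₁ = ½[√(1 + 8Fr₁²) − 1] = ½[√126.64 − 1] = 5.127.
y₂ = 5.127 × 1.397 = 7.162 m.
E₁ = y₁(1 + Fr₁²/2) = 1.397×(1 + 3.963²/2) = 12.37 m. ΔE = (y₂ − y₁)³/(4y₁y₂) = 4.788 m. ΔE/E₁ = 4.788/12.37 = 0.387.

ΔE/E₁ = 0.387 (38.7%)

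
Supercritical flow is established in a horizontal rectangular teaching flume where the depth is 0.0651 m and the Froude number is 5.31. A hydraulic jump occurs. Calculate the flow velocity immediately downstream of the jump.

Fr₁ = 5.31 (given).
Sequent-depth ratio: y₂/y₁ = ½[√(1 + 8Fr₁²) − 1] = ½[√226.6 − 1] = 7.03.
y₂ = 7.03 × 0.0651 = 0.457 m.
V₁ = Fr₁·√(g·y₁) = 5.31×√(9.81×0.0651) = 4.24 m/s; q = V₁·y₁ = 0.276 m²/s.
V₂ = q/y₂ = 0.276/0.457 = 0.604 m/s.

V₂ = 0.604 m/s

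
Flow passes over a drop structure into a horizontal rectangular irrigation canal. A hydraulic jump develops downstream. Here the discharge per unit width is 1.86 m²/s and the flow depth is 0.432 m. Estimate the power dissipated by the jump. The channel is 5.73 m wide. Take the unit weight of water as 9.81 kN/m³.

P = 15.2 kW

V₁ = q/y₁ = 1.86/0.432 = 4.31 m/s. Fr₁ = V₁/√(g·y₁) = 4.31/√(9.81×0.432) = 2.09.
Sequent-depth ratio: y₂/y₁ = ½[√(1 + 8Fr₁²) − 1] = ½[√35.99 − 1] = 2.50.
y₂ = 2.50 × 0.432 = 1.08 m.
V₂ = q/y₂ = 1.86/1.08 = 1.72 m/s. E₁ = y₁ + V₁²/2g = 1.38 m; E₂ = y₂ + V₂²/2g = 1.23 m. ΔE = E₁ − E₂ = 0.146 m.
Q = q·b = 1.86 × 5.73 = 10.7 m³/s. P = γ·Q·ΔE = 9.81 × 10.7 × 0.146 = 15.2 kW.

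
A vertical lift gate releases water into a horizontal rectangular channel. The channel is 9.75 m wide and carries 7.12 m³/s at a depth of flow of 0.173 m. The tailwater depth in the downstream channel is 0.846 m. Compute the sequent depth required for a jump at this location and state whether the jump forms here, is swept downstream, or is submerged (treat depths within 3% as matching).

q = Q/b = 7.12/9.75 = 0.730 m²/s; V₁ = q/y₁ = 4.22 m/s. Fr₁ = V₁/√(g·y₁) = 3.24.
Conjugate-depth relation: y₂/y₁ = ½[√(1 + 8Fr₁²) − 1] = ½[√84.99 − 1] = 4.11.
y₂ = 4.11 × 0.173 = 0.711 m.
Tailwater y_tw = 0.846 m: y_tw > y₂, so the jump is submerged.

y₂ = 0.711 m; the jump is submerged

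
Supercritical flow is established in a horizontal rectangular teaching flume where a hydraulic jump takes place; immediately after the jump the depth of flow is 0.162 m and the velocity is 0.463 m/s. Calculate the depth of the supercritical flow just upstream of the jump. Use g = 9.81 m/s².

y₁ = 0.0358 m

Fr₂ = V₂/√(g·y₂) = 0.463/√(9.81×0.162) = 0.367.
Since the conjugate-depth ratio holds either way, y₁/y₂ = ½[√(1 + 8Fr₂²) − 1] = ½[√2.079 − 1] = 0.221.
y₁ = 0.221 × 0.162 = 0.0358 m.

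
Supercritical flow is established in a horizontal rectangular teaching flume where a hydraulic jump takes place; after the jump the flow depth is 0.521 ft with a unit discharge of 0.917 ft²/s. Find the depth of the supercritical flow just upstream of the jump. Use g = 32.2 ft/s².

y₁ = 0.150 ft

V₂ = q/y₂ = 0.917/0.521 = 1.76 ft/s; Fr₂ = V₂/√(g·y₂) = 0.430.
The Bélanger relation is symmetric: y₁/y₂ = ½[√(1 + 8Fr₂²) − 1] = ½[√2.477 − 1] = 0.287.
y₁ = 0.287 × 0.521 = 0.150 ft.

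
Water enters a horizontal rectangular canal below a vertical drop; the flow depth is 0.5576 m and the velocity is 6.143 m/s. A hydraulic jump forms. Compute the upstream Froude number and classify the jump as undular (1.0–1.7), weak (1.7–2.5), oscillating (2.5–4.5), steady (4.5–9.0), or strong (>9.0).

Fr₁ = 2.627; oscillating jump

Fr₁ = V₁/√(g·y₁) = 6.143/√(9.81×0.5576) = 2.627.
Fr₁ = 2.627 lies in the oscillating range.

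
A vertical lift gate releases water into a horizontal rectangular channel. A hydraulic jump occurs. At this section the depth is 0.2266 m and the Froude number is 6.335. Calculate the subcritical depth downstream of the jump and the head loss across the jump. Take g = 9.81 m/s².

y₂ = 1.920 m; ΔE = 2.790 m

Fr₁ = 6.335 (given).
Conjugate-depth relation: y₂/y₁ = ½[√(1 + 8Fr₁²) − 1] = ½[√322.06 − 1] = 8.473.
y₂ = 8.473 × 0.2266 = 1.920 m.
V₁ = Fr₁·√(g·y₁) = 6.335×√(9.81×0.2266) = 9.445 m/s; q = V₁·y₁ = 2.140 m²/s. V₂ = q/y₂ = 2.140/1.920 = 1.115 m/s. E₁ = y₁ + V₁²/2g = 4.774 m; E₂ = y₂ + V₂²/2g = 1.983 m. ΔE = E₁ − E₂ = 2.790 m.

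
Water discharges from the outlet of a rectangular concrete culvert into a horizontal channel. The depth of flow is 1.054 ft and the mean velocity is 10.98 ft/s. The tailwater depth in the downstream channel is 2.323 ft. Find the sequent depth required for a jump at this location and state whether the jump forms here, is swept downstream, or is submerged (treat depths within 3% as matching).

Fr₁ = V₁/√(g·y₁) = 10.98/√(32.2×1.054) = 1.885.
Conjugate-depth relation: y₂/y₁ = ½[√(1 + 8Fr₁²) − 1] = ½[√29.418 − 1] = 2.212.
y₂ = 2.212 × 1.054 = 2.331 ft.
Tailwater y_tw = 2.323 ft: y_tw ≈ y₂, so the jump forms here.

y₂ = 2.331 ft; the jump forms here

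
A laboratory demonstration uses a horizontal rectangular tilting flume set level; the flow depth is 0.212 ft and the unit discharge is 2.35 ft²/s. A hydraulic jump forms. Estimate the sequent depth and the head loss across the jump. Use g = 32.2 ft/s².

V₁ = q/y₁ = 2.35/0.212 = 11.1 ft/s. Fr₁ = V₁/√(g·y₁) = 11.1/√(32.2×0.212) = 4.24.
From the momentum equation for a rectangular channel, y₂/y₁ = ½[√(1 + 8Fr₁²) − 1] = ½[√145.0 − 1] = 5.52.
y₂ = 5.52 × 0.212 = 1.17 ft.
Head loss: ΔE = (y₂ − y₁)³/(4y₁y₂) = (1.17 − 0.212)³/(4×0.212×1.17) = 0.880/0.993 = 0.887 ft.

y₂ = 1.17 ft; ΔE = 0.887 ft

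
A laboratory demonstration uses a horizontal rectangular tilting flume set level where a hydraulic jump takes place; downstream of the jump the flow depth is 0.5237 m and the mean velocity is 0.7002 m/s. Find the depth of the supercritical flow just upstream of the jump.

Fr₂ = V₂/√(g·y₂) = 0.7002/√(9.81×0.5237) = 0.3089.
The Bélanger relation is symmetric: y₁/y₂ = ½[√(1 + 8Fr₂²) − 1] = ½[√1.7635 − 1] = 0.1640.
y₁ = 0.1640 × 0.5237 = 0.08587 m.

y₁ = 0.08587 m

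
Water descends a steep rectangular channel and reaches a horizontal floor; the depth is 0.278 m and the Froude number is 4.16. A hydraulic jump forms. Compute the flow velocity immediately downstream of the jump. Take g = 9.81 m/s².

V₂ = 1.27 m/s

Fr₁ = 4.16 (given).
Bélanger equation: y₂/y₁ = ½[√(1 + 8Fr₁²) − 1] = ½[√139.4 − 1] = 5.40.
y₂ = 5.40 × 0.278 = 1.50 m.
V₁ = Fr₁·√(g·y₁) = 4.16×√(9.81×0.278) = 6.87 m/s; q = V₁·y₁ = 1.91 m²/s.
V₂ = q/y₂ = 1.91/1.50 = 1.27 m/s.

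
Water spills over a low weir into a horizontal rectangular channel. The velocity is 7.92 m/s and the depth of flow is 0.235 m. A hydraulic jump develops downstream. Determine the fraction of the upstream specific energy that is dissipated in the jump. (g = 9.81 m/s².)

Fr₁ = V₁/√(g·y₁) = 7.92/√(9.81×0.235) = 5.22.
Conjugate-depth relation: y₂/y₁ = ½[√(1 + 8Fr₁²) − 1] = ½[√218.7 − 1] = 6.89.
y₂ = 6.89 × 0.235 = 1.62 m.
E₁ = y₁ + V₁²/2g = 3.43 m. ΔE = (y₂ − y₁)³/(4y₁y₂) = 1.74 m. ΔE/E₁ = 1.74/3.43 = 0.508.

ΔE/E₁ = 0.508 (50.8%)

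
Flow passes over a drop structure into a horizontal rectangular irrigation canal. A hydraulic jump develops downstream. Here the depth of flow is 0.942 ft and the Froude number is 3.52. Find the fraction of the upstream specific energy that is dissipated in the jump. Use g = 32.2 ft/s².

ΔE/E₁ = 0.332 (33.2%)

Fr₁ = 3.52 (given).
Bélanger equation: y₂/y₁ = ½[√(1 + 8Fr₁²) − 1] = ½[√100.1 − 1] = 4.50.
y₂ = 4.50 × 0.942 = 4.24 ft.
E₁ = y₁(1 + Fr₁²/2) = 0.942×(1 + 3.52²/2) = 6.78 ft. ΔE = (y₂ − y₁)³/(4y₁y₂) = 2.25 ft. ΔE/E₁ = 2.25/6.78 = 0.332.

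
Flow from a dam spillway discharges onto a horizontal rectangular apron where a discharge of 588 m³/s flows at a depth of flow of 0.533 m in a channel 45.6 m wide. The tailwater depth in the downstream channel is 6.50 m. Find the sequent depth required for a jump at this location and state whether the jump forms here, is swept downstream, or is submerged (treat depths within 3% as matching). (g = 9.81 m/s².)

q = Q/b = 588/45.6 = 12.9 m²/s; V₁ = q/y₁ = 24.2 m/s. Fr₁ = V₁/√(g·y₁) = 10.6.
Conjugate-depth relation: y₂/y₁ = ½[√(1 + 8Fr₁²) − 1] = ½[√896.5 − 1] = 14.5.
y₂ = 14.5 × 0.533 = 7.71 m.
Tailwater y_tw = 6.50 m: y_tw < y₂, so the jump is swept downstream.

y₂ = 7.71 m; the jump is swept downstream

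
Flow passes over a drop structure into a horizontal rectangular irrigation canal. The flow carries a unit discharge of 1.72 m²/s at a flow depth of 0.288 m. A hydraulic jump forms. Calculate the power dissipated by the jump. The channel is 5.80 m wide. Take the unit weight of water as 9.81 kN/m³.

V₁ = q/y₁ = 1.72/0.288 = 5.97 m/s. Fr₁ = V₁/√(g·y₁) = 5.97/√(9.81×0.288) = 3.55.
Conjugate-depth relation: y₂/y₁ = ½[√(1 + 8Fr₁²) − 1] = ½[√102.0 − 1] = 4.55.
y₂ = 4.55 × 0.288 = 1.31 m.
Head loss: ΔE = (y₂ − y₁)³/(4y₁y₂) = (1.31 − 0.288)³/(4×0.288×1.31) = 1.07/1.51 = 0.708 m.
Q = q·b = 1.72 × 5.80 = 9.98 m³/s. P = γ·Q·ΔE = 9.81 × 9.98 × 0.708 = 69.3 kW.

P = 69.3 kW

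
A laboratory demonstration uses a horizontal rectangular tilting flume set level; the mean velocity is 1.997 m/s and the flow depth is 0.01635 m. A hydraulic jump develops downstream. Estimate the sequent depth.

y₂ = 0.1074 m

Fr₁ = V₁/√(g·y₁) = 1.997/√(9.81×0.01635) = 4.986.
By Bélanger, y₂/y₁ = ½[√(1 + 8Fr₁²) − 1] = ½[√199.91 − 1] = 6.569.
y₂ = 6.569 × 0.01635 = 0.1074 m.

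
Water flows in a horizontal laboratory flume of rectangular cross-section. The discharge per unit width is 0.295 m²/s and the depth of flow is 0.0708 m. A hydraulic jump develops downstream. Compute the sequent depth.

y₂ = 0.466 m

V₁ = q/y₁ = 0.295/0.0708 = 4.17 m/s. Fr₁ = V₁/√(g·y₁) = 4.17/√(9.81×0.0708) = 5.00.
Bélanger equation: y₂/y₁ = ½[√(1 + 8Fr₁²) − 1] = ½[√201.0 − 1] = 6.59.
y₂ = 6.59 × 0.0708 = 0.466 m.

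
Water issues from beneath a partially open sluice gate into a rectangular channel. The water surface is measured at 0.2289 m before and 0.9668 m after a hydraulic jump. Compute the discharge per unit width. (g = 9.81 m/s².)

For a rectangular channel the momentum equation gives q² = ½·g·y₁·y₂·(y₁ + y₂) = ½×9.81×0.2289×0.9668×1.196 = 1.298.
q = √1.298 = 1.139 m²/s.

q = 1.139 m²/s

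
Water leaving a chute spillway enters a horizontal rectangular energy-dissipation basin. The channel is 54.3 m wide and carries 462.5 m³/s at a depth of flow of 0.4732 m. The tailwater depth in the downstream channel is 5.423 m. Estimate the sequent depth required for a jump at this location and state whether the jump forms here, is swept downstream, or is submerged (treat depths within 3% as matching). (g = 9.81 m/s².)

q = Q/b = 462.5/54.3 = 8.517 m²/s; V₁ = q/y₁ = 18.00 m/s. Fr₁ = V₁/√(g·y₁) = 8.354.
Bélanger equation: y₂/y₁ = ½[√(1 + 8Fr₁²) − 1] = ½[√559.36 − 1] = 11.33.
y₂ = 11.33 × 0.4732 = 5.359 m.
Tailwater y_tw = 5.423 m: y_tw ≈ y₂, so the jump forms here.

y₂ = 5.359 m; the jump forms here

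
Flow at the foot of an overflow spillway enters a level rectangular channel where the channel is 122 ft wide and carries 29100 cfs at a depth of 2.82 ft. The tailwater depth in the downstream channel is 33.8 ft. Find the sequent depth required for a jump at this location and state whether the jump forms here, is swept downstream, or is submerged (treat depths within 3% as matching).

y₂ = 34.0 ft; the jump forms here

q = Q/b = 29100/122 = 239 ft²/s; V₁ = q/y₁ = 84.6 ft/s. Fr₁ = V₁/√(g·y₁) = 8.88.
From the momentum equation for a rectangular channel, y₂/y₁ = ½[√(1 + 8Fr₁²) − 1] = ½[√631.3 − 1] = 12.1.
y₂ = 12.1 × 2.82 = 34.0 ft.
Tailwater y_tw = 33.8 ft: y_tw ≈ y₂, so the jump forms here.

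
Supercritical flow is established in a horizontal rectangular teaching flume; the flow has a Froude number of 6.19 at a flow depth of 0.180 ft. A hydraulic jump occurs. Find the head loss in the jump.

Fr₁ = 6.19 (given).
Conjugate-depth relation: y₂/y₁ = ½[√(1 + 8Fr₁²) − 1] = ½[√307.5 − 1] = 8.27.
y₂ = 8.27 × 0.180 = 1.49 ft.
V₁ = Fr₁·√(g·y₁) = 6.19×√(32.2×0.180) = 14.9 ft/s; q = V₁·y₁ = 2.68 ft²/s. V₂ = q/y₂ = 2.68/1.49 = 1.80 ft/s. E₁ = y₁ + V₁²/2g = 3.63 ft; E₂ = y₂ + V₂²/2g = 1.54 ft. ΔE = E₁ − E₂ = 2.09 ft.

ΔE = 2.09 ft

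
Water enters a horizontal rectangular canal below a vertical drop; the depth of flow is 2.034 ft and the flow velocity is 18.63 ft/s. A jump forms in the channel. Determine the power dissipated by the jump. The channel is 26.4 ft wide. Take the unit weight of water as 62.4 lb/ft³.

Fr₁ = V₁/√(g·y₁) = 18.63/√(32.2×2.034) = 2.302.
Sequent-depth ratio: y₂/y₁ = ½[√(1 + 8Fr₁²) − 1] = ½[√43.394 − 1] = 2.794.
y₂ = 2.794 × 2.034 = 5.682 ft.
q = V₁·y₁ = 18.63 × 2.034 = 37.89 ft²/s. V₂ = q/y₂ = 37.89/5.682 = 6.669 ft/s. E₁ = y₁ + V₁²/2g = 7.423 ft; E₂ = y₂ + V₂²/2g = 6.373 ft. ΔE = E₁ − E₂ = 1.050 ft.
Q = q·b = 37.89 × 26.4 = 1000 cfs. P = γ·Q·ΔE/550 = 62.4 × 1000 × 1.050 / 550 = 119.2 hp.

P = 119.2 hp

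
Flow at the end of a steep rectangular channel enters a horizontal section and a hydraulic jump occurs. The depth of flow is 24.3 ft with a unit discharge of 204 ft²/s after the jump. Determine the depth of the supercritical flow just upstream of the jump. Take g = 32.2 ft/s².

y₁ = 3.79 ft

V₂ = q/y₂ = 204/24.3 = 8.40 ft/s; Fr₂ = V₂/√(g·y₂) = 0.300.
Since the conjugate-depth ratio holds either way, y₁/y₂ = ½[√(1 + 8Fr₂²) − 1] = ½[√1.721 − 1] = 0.156.
y₁ = 0.156 × 24.3 = 3.79 ft.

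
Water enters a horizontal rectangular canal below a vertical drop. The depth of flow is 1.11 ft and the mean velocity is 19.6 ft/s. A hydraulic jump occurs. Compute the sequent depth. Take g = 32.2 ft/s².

Fr₁ = V₁/√(g·y₁) = 19.6/√(32.2×1.11) = 3.28.
Sequent-depth ratio: y₂/y₁ = ½[√(1 + 8Fr₁²) − 1] = ½[√86.99 − 1] = 4.16.
y₂ = 4.16 × 1.11 = 4.62 ft.

y₂ = 4.62 ft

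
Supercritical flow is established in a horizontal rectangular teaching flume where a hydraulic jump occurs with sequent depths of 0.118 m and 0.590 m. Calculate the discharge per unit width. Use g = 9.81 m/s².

For a rectangular channel the momentum equation gives q² = ½·g·y₁·y₂·(y₁ + y₂) = ½×9.81×0.118×0.590×0.708 = 0.242.
q = √0.242 = 0.492 m²/s.

q = 0.492 m²/s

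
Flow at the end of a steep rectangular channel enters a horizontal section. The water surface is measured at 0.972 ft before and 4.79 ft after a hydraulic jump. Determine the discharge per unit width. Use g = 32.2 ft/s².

q = 20.8 ft²/s

For a rectangular channel the momentum equation gives q² = ½·g·y₁·y₂·(y₁ + y₂) = ½×32.2×0.972×4.79×5.76 = 432.
q = √432 = 20.8 ft²/s.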